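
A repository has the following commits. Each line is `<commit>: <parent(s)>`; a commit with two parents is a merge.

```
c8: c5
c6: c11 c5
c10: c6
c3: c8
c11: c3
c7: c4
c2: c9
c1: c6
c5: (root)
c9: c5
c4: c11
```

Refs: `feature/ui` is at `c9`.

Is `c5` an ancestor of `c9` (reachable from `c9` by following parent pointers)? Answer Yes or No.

Yes

Ancestors of c9 (commits reachable by following parents): {c5, c9}.
c5 is in that set, so it is an ancestor of c9.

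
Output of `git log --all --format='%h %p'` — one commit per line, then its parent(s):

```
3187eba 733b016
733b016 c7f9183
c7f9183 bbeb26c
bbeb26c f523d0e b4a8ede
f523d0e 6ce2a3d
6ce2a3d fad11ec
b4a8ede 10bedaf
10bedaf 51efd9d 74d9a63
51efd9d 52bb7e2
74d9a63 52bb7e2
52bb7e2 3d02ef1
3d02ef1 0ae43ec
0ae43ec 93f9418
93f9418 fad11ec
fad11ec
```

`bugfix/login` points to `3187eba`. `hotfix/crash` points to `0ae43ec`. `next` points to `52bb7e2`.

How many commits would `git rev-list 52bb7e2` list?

5

Walking parent pointers from 52bb7e2: reachable set = {0ae43ec, 3d02ef1, 52bb7e2, 93f9418, fad11ec}.
That is 5 commits.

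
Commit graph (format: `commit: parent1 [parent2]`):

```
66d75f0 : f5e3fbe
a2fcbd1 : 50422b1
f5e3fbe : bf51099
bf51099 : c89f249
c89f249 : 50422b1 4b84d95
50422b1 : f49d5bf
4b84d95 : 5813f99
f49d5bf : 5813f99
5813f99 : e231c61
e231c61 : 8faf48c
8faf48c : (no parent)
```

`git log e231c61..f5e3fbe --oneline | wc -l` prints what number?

7

Reachable from f5e3fbe: {4b84d95, 50422b1, 5813f99, 8faf48c, bf51099, c89f249, e231c61, f49d5bf, f5e3fbe}.
Reachable from e231c61: {8faf48c, e231c61}.
In f5e3fbe's history but not e231c61's: {4b84d95, 50422b1, 5813f99, bf51099, c89f249, f49d5bf, f5e3fbe} — 7 commits.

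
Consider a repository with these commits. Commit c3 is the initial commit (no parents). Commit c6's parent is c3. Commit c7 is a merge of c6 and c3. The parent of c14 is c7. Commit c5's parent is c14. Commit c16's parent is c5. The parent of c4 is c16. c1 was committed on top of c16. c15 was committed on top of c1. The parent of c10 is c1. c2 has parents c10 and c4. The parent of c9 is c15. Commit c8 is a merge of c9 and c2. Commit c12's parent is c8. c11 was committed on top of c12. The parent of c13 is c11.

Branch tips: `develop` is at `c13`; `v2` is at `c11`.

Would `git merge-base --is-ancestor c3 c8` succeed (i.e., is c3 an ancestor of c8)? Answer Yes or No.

Ancestors of c8 (commits reachable by following parents): {c1, c10, c14, c15, c16, c2, c3, c4, c5, c6, c7, c8, c9}.
c3 is in that set, so it is an ancestor of c8.

Yes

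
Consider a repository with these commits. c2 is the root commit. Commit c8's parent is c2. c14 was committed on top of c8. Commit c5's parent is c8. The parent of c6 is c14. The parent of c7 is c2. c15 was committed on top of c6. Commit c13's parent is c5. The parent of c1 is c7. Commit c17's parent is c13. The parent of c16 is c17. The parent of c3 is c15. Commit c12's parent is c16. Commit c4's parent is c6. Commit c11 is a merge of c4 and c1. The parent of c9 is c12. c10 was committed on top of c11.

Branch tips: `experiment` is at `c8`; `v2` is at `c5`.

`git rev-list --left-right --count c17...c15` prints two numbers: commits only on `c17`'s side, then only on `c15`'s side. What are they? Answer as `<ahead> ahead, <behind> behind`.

3 ahead, 3 behind

Reachable from c17: {c13, c17, c2, c5, c8}.
Reachable from c15: {c14, c15, c2, c6, c8}.
Only in c17's history (ahead): {c13, c17, c5} — 3.
Only in c15's history (behind): {c14, c15, c6} — 3.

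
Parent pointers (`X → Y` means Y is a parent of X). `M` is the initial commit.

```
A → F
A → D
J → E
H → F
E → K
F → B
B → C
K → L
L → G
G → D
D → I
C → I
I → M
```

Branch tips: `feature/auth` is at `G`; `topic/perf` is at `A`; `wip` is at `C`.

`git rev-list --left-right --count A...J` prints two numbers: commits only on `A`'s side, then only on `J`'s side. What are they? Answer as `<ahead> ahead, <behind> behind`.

Reachable from A: {A, B, C, D, F, I, M}.
Reachable from J: {D, E, G, I, J, K, L, M}.
Only in A's history (ahead): {A, B, C, F} — 4.
Only in J's history (behind): {E, G, J, K, L} — 5.

4 ahead, 5 behind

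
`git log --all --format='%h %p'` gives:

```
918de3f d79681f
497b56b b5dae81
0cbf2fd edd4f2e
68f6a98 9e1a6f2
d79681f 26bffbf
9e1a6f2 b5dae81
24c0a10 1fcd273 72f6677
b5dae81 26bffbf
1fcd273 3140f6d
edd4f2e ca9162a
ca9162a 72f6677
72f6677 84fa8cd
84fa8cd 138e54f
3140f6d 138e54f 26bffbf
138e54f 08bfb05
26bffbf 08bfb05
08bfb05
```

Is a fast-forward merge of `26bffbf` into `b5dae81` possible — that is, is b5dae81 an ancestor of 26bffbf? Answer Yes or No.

No

A fast-forward from b5dae81 to 26bffbf is possible iff b5dae81 is an ancestor of 26bffbf.
Ancestors of 26bffbf: {08bfb05, 26bffbf}.
b5dae81 is not among them, so fast-forward is not possible.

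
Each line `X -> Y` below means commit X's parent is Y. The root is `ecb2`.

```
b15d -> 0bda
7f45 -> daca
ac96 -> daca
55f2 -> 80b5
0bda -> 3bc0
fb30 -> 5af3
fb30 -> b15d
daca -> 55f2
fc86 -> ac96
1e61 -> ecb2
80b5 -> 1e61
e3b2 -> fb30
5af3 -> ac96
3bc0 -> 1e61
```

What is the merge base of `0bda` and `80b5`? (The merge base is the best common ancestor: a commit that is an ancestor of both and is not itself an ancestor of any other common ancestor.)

Ancestors of 0bda: {0bda, 1e61, 3bc0, ecb2}.
Ancestors of 80b5: {1e61, 80b5, ecb2}.
Common ancestors: {1e61, ecb2}.
Among these, 1e61 is not an ancestor of any other common ancestor — it is the merge base.

1e61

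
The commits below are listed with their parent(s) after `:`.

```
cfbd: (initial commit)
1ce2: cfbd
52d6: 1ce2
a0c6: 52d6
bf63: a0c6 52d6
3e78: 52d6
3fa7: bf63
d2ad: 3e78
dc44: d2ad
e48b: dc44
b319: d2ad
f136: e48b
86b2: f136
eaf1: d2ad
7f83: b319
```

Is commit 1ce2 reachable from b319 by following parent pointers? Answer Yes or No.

Yes

Ancestors of b319 (commits reachable by following parents): {1ce2, 3e78, 52d6, b319, cfbd, d2ad}.
1ce2 is in that set, so it is an ancestor of b319.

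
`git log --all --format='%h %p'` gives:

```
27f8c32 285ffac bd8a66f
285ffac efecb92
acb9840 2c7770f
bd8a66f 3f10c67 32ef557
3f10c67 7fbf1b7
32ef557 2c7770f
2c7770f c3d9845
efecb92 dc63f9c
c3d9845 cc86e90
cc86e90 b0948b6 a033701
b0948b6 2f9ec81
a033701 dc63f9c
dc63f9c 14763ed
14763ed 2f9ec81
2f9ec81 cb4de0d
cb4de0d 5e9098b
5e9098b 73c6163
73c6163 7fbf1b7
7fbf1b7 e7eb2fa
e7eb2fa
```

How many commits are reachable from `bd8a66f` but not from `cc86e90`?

5

Reachable from bd8a66f: {14763ed, 2c7770f, 2f9ec81, 32ef557, 3f10c67, 5e9098b, 73c6163, 7fbf1b7, a033701, b0948b6, bd8a66f, c3d9845, cb4de0d, cc86e90, dc63f9c, e7eb2fa}.
Reachable from cc86e90: {14763ed, 2f9ec81, 5e9098b, 73c6163, 7fbf1b7, a033701, b0948b6, cb4de0d, cc86e90, dc63f9c, e7eb2fa}.
In bd8a66f's history but not cc86e90's: {2c7770f, 32ef557, 3f10c67, bd8a66f, c3d9845} — 5 commits.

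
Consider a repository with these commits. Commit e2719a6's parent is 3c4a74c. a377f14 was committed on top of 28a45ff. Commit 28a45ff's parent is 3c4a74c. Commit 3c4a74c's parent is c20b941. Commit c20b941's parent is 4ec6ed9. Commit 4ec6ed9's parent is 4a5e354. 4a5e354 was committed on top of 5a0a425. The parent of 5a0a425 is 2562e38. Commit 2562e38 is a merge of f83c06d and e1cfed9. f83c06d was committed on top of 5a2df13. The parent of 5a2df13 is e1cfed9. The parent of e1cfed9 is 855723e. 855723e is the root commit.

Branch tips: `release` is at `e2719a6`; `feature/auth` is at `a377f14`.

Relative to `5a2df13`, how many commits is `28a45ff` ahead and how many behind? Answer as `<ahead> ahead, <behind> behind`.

Reachable from 28a45ff: {2562e38, 28a45ff, 3c4a74c, 4a5e354, 4ec6ed9, 5a0a425, 5a2df13, 855723e, c20b941, e1cfed9, f83c06d}.
Reachable from 5a2df13: {5a2df13, 855723e, e1cfed9}.
Only in 28a45ff's history (ahead): {2562e38, 28a45ff, 3c4a74c, 4a5e354, 4ec6ed9, 5a0a425, c20b941, f83c06d} — 8.
Only in 5a2df13's history (behind): {} — 0.

8 ahead, 0 behind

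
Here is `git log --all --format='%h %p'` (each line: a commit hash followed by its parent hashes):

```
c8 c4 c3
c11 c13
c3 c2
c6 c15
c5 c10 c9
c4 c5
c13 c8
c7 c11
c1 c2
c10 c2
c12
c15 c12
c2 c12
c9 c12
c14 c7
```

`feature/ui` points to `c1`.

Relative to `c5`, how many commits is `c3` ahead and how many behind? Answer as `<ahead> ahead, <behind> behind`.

1 ahead, 3 behind

Reachable from c3: {c12, c2, c3}.
Reachable from c5: {c10, c12, c2, c5, c9}.
Only in c3's history (ahead): {c3} — 1.
Only in c5's history (behind): {c10, c5, c9} — 3.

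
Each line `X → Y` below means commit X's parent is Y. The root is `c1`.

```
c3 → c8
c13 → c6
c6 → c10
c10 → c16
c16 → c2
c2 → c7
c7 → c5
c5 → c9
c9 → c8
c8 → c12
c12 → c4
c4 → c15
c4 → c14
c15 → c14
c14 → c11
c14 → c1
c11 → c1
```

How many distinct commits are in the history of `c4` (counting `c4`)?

Walking parent pointers from c4: reachable set = {c1, c11, c14, c15, c4}.
That is 5 commits.

5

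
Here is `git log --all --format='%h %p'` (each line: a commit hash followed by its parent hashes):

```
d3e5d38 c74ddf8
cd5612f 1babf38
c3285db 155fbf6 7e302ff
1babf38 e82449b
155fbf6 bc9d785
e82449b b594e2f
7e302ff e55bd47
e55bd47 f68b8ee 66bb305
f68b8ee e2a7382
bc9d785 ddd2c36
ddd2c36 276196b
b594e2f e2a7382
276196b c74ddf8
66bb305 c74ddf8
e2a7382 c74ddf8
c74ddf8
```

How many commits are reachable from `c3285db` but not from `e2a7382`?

9

Reachable from c3285db: {155fbf6, 276196b, 66bb305, 7e302ff, bc9d785, c3285db, c74ddf8, ddd2c36, e2a7382, e55bd47, f68b8ee}.
Reachable from e2a7382: {c74ddf8, e2a7382}.
In c3285db's history but not e2a7382's: {155fbf6, 276196b, 66bb305, 7e302ff, bc9d785, c3285db, ddd2c36, e55bd47, f68b8ee} — 9 commits.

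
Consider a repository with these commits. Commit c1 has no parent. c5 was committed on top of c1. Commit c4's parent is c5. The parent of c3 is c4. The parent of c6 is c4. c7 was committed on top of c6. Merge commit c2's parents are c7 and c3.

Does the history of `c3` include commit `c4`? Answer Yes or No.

Ancestors of c3 (commits reachable by following parents): {c1, c3, c4, c5}.
c4 is in that set, so it is an ancestor of c3.

Yes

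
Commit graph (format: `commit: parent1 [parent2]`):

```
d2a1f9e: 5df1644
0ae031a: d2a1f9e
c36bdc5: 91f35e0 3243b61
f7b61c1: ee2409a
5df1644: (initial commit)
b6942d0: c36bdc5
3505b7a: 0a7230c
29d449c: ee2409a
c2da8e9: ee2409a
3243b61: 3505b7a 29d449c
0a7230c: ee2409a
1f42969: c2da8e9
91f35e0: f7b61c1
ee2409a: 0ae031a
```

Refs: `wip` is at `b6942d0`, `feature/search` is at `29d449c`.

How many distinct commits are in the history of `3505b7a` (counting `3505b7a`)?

Walking parent pointers from 3505b7a: reachable set = {0a7230c, 0ae031a, 3505b7a, 5df1644, d2a1f9e, ee2409a}.
That is 6 commits.

6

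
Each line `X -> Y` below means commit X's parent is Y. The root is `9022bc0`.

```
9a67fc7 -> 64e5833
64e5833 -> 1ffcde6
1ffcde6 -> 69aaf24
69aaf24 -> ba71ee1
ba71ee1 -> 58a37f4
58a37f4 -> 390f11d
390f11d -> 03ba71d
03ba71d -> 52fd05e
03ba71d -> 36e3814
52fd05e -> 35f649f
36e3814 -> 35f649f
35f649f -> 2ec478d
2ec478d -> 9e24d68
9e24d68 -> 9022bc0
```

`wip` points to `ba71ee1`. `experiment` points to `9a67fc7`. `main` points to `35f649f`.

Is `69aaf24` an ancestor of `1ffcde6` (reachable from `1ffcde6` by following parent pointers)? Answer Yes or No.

Yes

Ancestors of 1ffcde6 (commits reachable by following parents): {03ba71d, 1ffcde6, 2ec478d, 35f649f, 36e3814, 390f11d, 52fd05e, 58a37f4, 69aaf24, 9022bc0, 9e24d68, ba71ee1}.
69aaf24 is in that set, so it is an ancestor of 1ffcde6.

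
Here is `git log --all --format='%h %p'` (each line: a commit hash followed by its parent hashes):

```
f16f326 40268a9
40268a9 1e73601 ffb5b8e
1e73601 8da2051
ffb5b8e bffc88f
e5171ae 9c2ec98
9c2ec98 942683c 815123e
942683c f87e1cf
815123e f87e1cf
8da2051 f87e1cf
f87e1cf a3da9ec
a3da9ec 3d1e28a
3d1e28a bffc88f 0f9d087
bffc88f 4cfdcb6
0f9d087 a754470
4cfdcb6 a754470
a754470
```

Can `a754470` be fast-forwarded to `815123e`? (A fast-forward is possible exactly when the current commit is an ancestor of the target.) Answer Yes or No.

A fast-forward from a754470 to 815123e is possible iff a754470 is an ancestor of 815123e.
Ancestors of 815123e: {0f9d087, 3d1e28a, 4cfdcb6, 815123e, a3da9ec, a754470, bffc88f, f87e1cf}.
a754470 is among them, so fast-forward is possible.

Yes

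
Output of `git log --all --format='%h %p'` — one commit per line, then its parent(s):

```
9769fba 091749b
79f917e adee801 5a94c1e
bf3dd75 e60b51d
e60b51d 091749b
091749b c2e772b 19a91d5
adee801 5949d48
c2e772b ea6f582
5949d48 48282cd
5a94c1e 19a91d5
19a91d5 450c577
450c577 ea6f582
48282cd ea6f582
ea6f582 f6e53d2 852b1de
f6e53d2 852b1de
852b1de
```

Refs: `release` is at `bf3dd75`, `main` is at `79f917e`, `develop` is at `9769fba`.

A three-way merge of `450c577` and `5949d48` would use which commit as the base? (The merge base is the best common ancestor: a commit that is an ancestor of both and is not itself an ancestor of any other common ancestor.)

ea6f582

Ancestors of 450c577: {450c577, 852b1de, ea6f582, f6e53d2}.
Ancestors of 5949d48: {48282cd, 5949d48, 852b1de, ea6f582, f6e53d2}.
Common ancestors: {852b1de, ea6f582, f6e53d2}.
Among these, ea6f582 is not an ancestor of any other common ancestor — it is the merge base.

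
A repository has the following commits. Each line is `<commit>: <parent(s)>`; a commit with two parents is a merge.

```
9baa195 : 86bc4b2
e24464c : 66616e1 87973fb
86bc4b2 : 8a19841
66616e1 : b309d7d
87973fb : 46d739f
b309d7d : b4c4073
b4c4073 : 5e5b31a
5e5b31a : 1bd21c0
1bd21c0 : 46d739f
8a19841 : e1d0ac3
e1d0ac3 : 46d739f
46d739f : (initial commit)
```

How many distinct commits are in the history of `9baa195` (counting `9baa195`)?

Walking parent pointers from 9baa195: reachable set = {46d739f, 86bc4b2, 8a19841, 9baa195, e1d0ac3}.
That is 5 commits.

5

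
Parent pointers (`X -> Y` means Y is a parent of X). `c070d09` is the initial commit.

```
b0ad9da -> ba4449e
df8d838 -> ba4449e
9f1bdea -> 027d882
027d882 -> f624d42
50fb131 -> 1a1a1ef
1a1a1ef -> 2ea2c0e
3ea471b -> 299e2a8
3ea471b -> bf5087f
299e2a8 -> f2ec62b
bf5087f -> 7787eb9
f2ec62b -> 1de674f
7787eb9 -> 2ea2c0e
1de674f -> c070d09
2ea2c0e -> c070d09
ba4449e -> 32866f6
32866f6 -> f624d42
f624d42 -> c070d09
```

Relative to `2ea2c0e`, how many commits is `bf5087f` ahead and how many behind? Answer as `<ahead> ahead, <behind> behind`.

Reachable from bf5087f: {2ea2c0e, 7787eb9, bf5087f, c070d09}.
Reachable from 2ea2c0e: {2ea2c0e, c070d09}.
Only in bf5087f's history (ahead): {7787eb9, bf5087f} — 2.
Only in 2ea2c0e's history (behind): {} — 0.

2 ahead, 0 behind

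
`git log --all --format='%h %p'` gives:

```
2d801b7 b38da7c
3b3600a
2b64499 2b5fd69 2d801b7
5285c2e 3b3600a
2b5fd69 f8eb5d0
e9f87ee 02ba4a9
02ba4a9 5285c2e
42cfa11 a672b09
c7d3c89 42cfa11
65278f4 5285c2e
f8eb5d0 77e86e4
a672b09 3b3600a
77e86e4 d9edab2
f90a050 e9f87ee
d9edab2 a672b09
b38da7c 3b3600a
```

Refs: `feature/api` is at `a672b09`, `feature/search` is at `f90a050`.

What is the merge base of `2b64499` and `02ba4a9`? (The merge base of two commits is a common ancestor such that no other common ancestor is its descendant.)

3b3600a

Ancestors of 2b64499: {2b5fd69, 2b64499, 2d801b7, 3b3600a, 77e86e4, a672b09, b38da7c, d9edab2, f8eb5d0}.
Ancestors of 02ba4a9: {02ba4a9, 3b3600a, 5285c2e}.
Common ancestors: {3b3600a}.
The only common ancestor is 3b3600a, so it is the merge base.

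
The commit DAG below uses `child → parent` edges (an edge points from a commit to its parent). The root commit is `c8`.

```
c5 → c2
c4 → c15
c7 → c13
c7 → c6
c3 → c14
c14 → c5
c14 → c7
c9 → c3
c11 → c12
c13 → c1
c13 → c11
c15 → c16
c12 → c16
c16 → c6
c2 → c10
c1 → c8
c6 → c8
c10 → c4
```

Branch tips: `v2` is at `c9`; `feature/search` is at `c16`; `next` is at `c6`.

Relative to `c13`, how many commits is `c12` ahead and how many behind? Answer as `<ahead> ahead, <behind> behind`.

Reachable from c12: {c12, c16, c6, c8}.
Reachable from c13: {c1, c11, c12, c13, c16, c6, c8}.
Only in c12's history (ahead): {} — 0.
Only in c13's history (behind): {c1, c11, c13} — 3.

0 ahead, 3 behind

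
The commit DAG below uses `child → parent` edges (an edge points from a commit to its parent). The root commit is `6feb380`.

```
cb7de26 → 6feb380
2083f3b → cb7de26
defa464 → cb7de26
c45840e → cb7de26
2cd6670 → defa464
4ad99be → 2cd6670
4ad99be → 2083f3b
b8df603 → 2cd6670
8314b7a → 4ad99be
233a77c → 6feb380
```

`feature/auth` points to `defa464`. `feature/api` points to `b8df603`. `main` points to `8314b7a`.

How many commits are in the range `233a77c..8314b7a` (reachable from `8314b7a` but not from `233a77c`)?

Reachable from 8314b7a: {2083f3b, 2cd6670, 4ad99be, 6feb380, 8314b7a, cb7de26, defa464}.
Reachable from 233a77c: {233a77c, 6feb380}.
In 8314b7a's history but not 233a77c's: {2083f3b, 2cd6670, 4ad99be, 8314b7a, cb7de26, defa464} — 6 commits.

6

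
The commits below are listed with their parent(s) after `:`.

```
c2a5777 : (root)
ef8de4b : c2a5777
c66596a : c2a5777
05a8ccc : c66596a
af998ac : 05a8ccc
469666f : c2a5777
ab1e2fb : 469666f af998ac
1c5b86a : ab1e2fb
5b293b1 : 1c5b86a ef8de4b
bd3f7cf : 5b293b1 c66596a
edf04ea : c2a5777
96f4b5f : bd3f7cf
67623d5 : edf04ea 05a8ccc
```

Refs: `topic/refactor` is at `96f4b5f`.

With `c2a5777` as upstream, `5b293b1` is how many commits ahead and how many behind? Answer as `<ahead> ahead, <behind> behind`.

8 ahead, 0 behind

Reachable from 5b293b1: {05a8ccc, 1c5b86a, 469666f, 5b293b1, ab1e2fb, af998ac, c2a5777, c66596a, ef8de4b}.
Reachable from c2a5777: {c2a5777}.
Only in 5b293b1's history (ahead): {05a8ccc, 1c5b86a, 469666f, 5b293b1, ab1e2fb, af998ac, c66596a, ef8de4b} — 8.
Only in c2a5777's history (behind): {} — 0.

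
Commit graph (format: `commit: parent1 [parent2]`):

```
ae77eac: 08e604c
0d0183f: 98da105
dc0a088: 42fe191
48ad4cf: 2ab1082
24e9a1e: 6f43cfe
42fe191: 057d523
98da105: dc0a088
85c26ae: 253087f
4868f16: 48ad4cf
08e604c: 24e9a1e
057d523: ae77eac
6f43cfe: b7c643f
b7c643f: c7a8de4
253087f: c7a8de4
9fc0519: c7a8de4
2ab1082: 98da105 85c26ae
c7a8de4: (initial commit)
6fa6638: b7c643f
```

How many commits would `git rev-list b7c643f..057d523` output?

Reachable from 057d523: {057d523, 08e604c, 24e9a1e, 6f43cfe, ae77eac, b7c643f, c7a8de4}.
Reachable from b7c643f: {b7c643f, c7a8de4}.
In 057d523's history but not b7c643f's: {057d523, 08e604c, 24e9a1e, 6f43cfe, ae77eac} — 5 commits.

5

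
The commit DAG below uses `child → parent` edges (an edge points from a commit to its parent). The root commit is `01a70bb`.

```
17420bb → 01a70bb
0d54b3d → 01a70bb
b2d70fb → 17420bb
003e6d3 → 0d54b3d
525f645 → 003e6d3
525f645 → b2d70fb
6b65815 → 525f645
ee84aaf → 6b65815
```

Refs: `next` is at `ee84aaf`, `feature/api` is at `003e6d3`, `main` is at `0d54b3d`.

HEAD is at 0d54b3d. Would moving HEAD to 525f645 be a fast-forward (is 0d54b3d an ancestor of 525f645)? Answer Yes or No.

Yes

A fast-forward from 0d54b3d to 525f645 is possible iff 0d54b3d is an ancestor of 525f645.
Ancestors of 525f645: {003e6d3, 01a70bb, 0d54b3d, 17420bb, 525f645, b2d70fb}.
0d54b3d is among them, so fast-forward is possible.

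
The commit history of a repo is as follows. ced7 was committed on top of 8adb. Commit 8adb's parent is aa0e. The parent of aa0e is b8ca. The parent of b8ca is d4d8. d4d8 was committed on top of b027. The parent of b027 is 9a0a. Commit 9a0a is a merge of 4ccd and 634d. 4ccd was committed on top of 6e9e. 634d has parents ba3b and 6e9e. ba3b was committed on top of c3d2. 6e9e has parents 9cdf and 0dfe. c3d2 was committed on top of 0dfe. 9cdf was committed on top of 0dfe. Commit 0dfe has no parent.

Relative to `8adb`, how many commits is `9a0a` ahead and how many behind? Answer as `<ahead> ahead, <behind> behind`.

0 ahead, 5 behind

Reachable from 9a0a: {0dfe, 4ccd, 634d, 6e9e, 9a0a, 9cdf, ba3b, c3d2}.
Reachable from 8adb: {0dfe, 4ccd, 634d, 6e9e, 8adb, 9a0a, 9cdf, aa0e, b027, b8ca, ba3b, c3d2, d4d8}.
Only in 9a0a's history (ahead): {} — 0.
Only in 8adb's history (behind): {8adb, aa0e, b027, b8ca, d4d8} — 5.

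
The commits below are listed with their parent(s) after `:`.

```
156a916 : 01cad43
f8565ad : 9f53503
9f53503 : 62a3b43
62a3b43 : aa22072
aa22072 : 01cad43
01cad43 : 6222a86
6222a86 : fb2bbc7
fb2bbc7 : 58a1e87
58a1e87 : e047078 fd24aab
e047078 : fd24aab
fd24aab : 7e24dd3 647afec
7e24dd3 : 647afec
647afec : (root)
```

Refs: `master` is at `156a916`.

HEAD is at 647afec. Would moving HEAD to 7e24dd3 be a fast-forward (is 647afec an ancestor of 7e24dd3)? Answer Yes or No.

A fast-forward from 647afec to 7e24dd3 is possible iff 647afec is an ancestor of 7e24dd3.
Ancestors of 7e24dd3: {647afec, 7e24dd3}.
647afec is among them, so fast-forward is possible.

Yes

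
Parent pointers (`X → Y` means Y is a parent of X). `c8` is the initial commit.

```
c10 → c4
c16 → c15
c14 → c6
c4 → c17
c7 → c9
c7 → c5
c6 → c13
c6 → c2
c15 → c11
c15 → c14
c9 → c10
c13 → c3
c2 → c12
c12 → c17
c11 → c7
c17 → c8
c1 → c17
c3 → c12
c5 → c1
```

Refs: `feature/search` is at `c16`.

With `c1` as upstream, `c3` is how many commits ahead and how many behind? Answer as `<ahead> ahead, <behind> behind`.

Reachable from c3: {c12, c17, c3, c8}.
Reachable from c1: {c1, c17, c8}.
Only in c3's history (ahead): {c12, c3} — 2.
Only in c1's history (behind): {c1} — 1.

2 ahead, 1 behind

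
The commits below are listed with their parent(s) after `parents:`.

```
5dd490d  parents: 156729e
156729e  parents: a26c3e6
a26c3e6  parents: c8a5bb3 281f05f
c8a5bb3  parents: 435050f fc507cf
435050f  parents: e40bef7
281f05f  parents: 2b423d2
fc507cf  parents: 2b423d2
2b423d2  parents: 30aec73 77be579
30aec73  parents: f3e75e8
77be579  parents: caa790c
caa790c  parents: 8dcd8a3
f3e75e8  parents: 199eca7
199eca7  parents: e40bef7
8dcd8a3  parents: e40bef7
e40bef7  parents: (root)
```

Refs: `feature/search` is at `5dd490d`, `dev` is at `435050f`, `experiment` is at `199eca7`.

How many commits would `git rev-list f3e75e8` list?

3

Walking parent pointers from f3e75e8: reachable set = {199eca7, e40bef7, f3e75e8}.
That is 3 commits.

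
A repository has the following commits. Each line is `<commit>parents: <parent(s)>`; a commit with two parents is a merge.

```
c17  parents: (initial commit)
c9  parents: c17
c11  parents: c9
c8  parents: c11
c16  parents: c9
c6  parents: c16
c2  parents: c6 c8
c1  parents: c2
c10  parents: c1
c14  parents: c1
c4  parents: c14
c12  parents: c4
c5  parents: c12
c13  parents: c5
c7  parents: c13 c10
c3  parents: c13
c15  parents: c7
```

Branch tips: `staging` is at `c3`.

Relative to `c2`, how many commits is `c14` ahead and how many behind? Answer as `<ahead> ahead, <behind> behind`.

2 ahead, 0 behind

Reachable from c14: {c1, c11, c14, c16, c17, c2, c6, c8, c9}.
Reachable from c2: {c11, c16, c17, c2, c6, c8, c9}.
Only in c14's history (ahead): {c1, c14} — 2.
Only in c2's history (behind): {} — 0.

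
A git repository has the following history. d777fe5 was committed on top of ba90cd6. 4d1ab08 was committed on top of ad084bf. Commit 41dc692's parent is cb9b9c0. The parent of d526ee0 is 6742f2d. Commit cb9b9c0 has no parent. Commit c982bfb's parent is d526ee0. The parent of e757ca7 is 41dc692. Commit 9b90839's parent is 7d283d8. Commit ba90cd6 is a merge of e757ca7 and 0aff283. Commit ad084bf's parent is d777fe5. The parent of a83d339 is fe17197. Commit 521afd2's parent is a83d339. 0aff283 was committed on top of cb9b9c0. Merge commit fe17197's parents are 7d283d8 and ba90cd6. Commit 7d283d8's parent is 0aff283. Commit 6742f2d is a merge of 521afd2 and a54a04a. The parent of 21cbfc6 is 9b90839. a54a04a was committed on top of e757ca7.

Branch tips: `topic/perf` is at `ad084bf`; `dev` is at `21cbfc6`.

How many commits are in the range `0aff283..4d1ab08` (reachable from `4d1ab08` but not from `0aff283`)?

6

Reachable from 4d1ab08: {0aff283, 41dc692, 4d1ab08, ad084bf, ba90cd6, cb9b9c0, d777fe5, e757ca7}.
Reachable from 0aff283: {0aff283, cb9b9c0}.
In 4d1ab08's history but not 0aff283's: {41dc692, 4d1ab08, ad084bf, ba90cd6, d777fe5, e757ca7} — 6 commits.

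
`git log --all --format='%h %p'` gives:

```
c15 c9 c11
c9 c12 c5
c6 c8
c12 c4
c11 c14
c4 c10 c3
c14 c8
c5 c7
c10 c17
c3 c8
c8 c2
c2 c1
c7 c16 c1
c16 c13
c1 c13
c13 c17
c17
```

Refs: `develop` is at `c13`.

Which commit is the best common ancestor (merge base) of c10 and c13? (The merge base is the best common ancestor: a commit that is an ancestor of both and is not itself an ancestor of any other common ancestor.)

Ancestors of c10: {c10, c17}.
Ancestors of c13: {c13, c17}.
Common ancestors: {c17}.
The only common ancestor is c17, so it is the merge base.

c17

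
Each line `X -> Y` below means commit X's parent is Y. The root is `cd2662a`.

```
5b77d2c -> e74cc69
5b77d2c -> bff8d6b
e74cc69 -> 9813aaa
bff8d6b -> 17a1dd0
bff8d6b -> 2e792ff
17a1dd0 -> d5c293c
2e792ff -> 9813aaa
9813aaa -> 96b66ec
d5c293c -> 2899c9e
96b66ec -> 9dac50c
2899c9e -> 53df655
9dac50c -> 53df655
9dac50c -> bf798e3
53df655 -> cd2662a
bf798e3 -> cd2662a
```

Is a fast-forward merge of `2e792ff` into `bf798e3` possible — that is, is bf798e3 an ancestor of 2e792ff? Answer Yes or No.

A fast-forward from bf798e3 to 2e792ff is possible iff bf798e3 is an ancestor of 2e792ff.
Ancestors of 2e792ff: {2e792ff, 53df655, 96b66ec, 9813aaa, 9dac50c, bf798e3, cd2662a}.
bf798e3 is among them, so fast-forward is possible.

Yes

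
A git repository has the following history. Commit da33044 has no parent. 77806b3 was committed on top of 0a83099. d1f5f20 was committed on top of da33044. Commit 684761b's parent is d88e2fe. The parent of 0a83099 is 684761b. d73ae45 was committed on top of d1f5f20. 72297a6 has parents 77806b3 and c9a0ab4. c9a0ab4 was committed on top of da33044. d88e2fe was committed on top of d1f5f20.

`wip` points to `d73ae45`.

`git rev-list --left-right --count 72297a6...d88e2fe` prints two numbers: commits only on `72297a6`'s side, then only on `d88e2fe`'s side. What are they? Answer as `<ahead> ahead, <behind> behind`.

5 ahead, 0 behind

Reachable from 72297a6: {0a83099, 684761b, 72297a6, 77806b3, c9a0ab4, d1f5f20, d88e2fe, da33044}.
Reachable from d88e2fe: {d1f5f20, d88e2fe, da33044}.
Only in 72297a6's history (ahead): {0a83099, 684761b, 72297a6, 77806b3, c9a0ab4} — 5.
Only in d88e2fe's history (behind): {} — 0.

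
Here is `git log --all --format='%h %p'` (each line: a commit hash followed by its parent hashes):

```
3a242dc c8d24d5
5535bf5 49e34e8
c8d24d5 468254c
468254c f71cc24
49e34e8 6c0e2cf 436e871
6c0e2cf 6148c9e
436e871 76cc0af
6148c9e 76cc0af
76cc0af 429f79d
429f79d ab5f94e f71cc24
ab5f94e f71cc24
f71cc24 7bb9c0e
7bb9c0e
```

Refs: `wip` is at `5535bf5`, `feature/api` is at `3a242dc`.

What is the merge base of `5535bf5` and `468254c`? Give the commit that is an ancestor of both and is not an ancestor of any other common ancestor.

f71cc24

Ancestors of 5535bf5: {429f79d, 436e871, 49e34e8, 5535bf5, 6148c9e, 6c0e2cf, 76cc0af, 7bb9c0e, ab5f94e, f71cc24}.
Ancestors of 468254c: {468254c, 7bb9c0e, f71cc24}.
Common ancestors: {7bb9c0e, f71cc24}.
Among these, f71cc24 is not an ancestor of any other common ancestor — it is the merge base.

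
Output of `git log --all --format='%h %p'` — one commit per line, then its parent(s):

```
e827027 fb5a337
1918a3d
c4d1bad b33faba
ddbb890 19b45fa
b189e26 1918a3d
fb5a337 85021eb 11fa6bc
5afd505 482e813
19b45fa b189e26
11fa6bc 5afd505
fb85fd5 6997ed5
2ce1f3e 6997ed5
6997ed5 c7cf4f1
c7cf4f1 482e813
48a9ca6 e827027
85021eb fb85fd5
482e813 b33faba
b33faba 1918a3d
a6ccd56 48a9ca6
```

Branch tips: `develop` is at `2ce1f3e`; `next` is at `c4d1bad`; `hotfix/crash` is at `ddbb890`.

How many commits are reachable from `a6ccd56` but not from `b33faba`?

11

Reachable from a6ccd56: {11fa6bc, 1918a3d, 482e813, 48a9ca6, 5afd505, 6997ed5, 85021eb, a6ccd56, b33faba, c7cf4f1, e827027, fb5a337, fb85fd5}.
Reachable from b33faba: {1918a3d, b33faba}.
In a6ccd56's history but not b33faba's: {11fa6bc, 482e813, 48a9ca6, 5afd505, 6997ed5, 85021eb, a6ccd56, c7cf4f1, e827027, fb5a337, fb85fd5} — 11 commits.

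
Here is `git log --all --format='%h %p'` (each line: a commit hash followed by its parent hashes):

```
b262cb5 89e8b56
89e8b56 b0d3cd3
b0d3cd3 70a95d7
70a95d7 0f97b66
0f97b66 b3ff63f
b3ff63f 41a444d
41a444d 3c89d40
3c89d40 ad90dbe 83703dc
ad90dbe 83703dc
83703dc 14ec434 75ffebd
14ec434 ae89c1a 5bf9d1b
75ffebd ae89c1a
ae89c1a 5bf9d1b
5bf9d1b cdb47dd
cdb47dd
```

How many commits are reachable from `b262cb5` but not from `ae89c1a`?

Reachable from b262cb5: {0f97b66, 14ec434, 3c89d40, 41a444d, 5bf9d1b, 70a95d7, 75ffebd, 83703dc, 89e8b56, ad90dbe, ae89c1a, b0d3cd3, b262cb5, b3ff63f, cdb47dd}.
Reachable from ae89c1a: {5bf9d1b, ae89c1a, cdb47dd}.
In b262cb5's history but not ae89c1a's: {0f97b66, 14ec434, 3c89d40, 41a444d, 70a95d7, 75ffebd, 83703dc, 89e8b56, ad90dbe, b0d3cd3, b262cb5, b3ff63f} — 12 commits.

12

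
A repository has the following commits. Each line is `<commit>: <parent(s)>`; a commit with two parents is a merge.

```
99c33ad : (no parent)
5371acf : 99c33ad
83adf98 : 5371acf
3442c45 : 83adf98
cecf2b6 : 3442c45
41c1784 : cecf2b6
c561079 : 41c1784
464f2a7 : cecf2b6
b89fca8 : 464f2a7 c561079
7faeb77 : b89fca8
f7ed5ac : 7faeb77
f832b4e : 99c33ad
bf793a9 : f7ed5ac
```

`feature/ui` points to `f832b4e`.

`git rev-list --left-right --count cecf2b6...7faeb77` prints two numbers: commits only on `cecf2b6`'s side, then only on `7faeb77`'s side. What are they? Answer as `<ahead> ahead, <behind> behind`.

0 ahead, 5 behind

Reachable from cecf2b6: {3442c45, 5371acf, 83adf98, 99c33ad, cecf2b6}.
Reachable from 7faeb77: {3442c45, 41c1784, 464f2a7, 5371acf, 7faeb77, 83adf98, 99c33ad, b89fca8, c561079, cecf2b6}.
Only in cecf2b6's history (ahead): {} — 0.
Only in 7faeb77's history (behind): {41c1784, 464f2a7, 7faeb77, b89fca8, c561079} — 5.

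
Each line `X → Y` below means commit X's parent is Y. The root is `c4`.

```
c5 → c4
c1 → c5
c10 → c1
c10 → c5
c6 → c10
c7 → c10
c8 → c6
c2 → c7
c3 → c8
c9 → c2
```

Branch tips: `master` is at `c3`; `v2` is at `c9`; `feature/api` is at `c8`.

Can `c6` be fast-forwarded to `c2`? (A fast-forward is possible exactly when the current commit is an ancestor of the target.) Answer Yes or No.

No

A fast-forward from c6 to c2 is possible iff c6 is an ancestor of c2.
Ancestors of c2: {c1, c10, c2, c4, c5, c7}.
c6 is not among them, so fast-forward is not possible.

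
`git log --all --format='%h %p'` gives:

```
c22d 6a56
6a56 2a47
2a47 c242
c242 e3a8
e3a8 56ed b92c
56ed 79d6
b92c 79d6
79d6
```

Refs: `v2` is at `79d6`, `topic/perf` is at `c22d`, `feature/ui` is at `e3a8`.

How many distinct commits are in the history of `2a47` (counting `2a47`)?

Walking parent pointers from 2a47: reachable set = {2a47, 56ed, 79d6, b92c, c242, e3a8}.
That is 6 commits.

6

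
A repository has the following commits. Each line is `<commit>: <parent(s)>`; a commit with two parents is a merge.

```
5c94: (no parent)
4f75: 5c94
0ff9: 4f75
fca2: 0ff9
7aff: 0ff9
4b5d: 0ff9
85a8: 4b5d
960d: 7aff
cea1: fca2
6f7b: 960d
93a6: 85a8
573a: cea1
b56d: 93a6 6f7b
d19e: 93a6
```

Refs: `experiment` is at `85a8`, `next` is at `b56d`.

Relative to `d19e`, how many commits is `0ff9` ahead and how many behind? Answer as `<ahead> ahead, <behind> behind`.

0 ahead, 4 behind

Reachable from 0ff9: {0ff9, 4f75, 5c94}.
Reachable from d19e: {0ff9, 4b5d, 4f75, 5c94, 85a8, 93a6, d19e}.
Only in 0ff9's history (ahead): {} — 0.
Only in d19e's history (behind): {4b5d, 85a8, 93a6, d19e} — 4.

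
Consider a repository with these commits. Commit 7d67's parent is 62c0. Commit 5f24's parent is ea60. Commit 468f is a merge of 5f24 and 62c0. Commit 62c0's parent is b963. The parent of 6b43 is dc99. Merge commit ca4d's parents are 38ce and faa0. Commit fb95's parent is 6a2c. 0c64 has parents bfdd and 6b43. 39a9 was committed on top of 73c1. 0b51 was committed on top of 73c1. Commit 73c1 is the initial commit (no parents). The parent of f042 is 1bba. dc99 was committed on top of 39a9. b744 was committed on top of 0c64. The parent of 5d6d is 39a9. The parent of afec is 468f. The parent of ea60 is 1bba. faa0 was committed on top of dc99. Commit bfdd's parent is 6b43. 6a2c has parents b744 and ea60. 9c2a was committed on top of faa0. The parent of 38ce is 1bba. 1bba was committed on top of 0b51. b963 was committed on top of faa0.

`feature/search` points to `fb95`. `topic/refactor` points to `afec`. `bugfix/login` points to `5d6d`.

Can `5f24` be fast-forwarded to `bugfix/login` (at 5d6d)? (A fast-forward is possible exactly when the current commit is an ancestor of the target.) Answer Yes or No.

A fast-forward from 5f24 to 5d6d is possible iff 5f24 is an ancestor of 5d6d.
Ancestors of 5d6d: {39a9, 5d6d, 73c1}.
5f24 is not among them, so fast-forward is not possible.

No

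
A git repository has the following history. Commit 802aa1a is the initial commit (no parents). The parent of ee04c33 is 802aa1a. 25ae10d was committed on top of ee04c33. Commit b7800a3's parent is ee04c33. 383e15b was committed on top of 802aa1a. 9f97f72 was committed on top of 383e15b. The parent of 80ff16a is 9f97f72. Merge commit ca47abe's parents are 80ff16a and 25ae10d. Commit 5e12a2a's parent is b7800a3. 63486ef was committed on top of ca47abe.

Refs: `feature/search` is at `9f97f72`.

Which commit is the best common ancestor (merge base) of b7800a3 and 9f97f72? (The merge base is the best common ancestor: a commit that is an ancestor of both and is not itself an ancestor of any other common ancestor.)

802aa1a

Ancestors of b7800a3: {802aa1a, b7800a3, ee04c33}.
Ancestors of 9f97f72: {383e15b, 802aa1a, 9f97f72}.
Common ancestors: {802aa1a}.
The only common ancestor is 802aa1a, so it is the merge base.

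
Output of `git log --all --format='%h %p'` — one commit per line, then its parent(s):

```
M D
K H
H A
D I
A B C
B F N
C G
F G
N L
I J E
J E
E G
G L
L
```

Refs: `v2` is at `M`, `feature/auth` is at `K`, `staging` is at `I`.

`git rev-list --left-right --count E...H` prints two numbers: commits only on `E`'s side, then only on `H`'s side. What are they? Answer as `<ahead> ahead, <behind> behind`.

Reachable from E: {E, G, L}.
Reachable from H: {A, B, C, F, G, H, L, N}.
Only in E's history (ahead): {E} — 1.
Only in H's history (behind): {A, B, C, F, H, N} — 6.

1 ahead, 6 behind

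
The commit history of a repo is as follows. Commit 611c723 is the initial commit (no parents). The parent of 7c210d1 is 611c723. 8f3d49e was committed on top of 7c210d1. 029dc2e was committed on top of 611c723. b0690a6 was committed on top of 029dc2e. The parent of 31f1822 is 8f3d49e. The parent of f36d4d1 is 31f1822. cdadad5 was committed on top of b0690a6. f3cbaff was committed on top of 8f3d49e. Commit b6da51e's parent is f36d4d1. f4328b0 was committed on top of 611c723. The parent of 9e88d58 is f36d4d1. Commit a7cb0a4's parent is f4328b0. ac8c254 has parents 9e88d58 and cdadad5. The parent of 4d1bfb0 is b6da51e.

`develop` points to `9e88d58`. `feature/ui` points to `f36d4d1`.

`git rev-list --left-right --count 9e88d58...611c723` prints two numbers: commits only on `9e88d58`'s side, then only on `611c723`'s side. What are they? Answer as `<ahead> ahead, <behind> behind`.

Reachable from 9e88d58: {31f1822, 611c723, 7c210d1, 8f3d49e, 9e88d58, f36d4d1}.
Reachable from 611c723: {611c723}.
Only in 9e88d58's history (ahead): {31f1822, 7c210d1, 8f3d49e, 9e88d58, f36d4d1} — 5.
Only in 611c723's history (behind): {} — 0.

5 ahead, 0 behind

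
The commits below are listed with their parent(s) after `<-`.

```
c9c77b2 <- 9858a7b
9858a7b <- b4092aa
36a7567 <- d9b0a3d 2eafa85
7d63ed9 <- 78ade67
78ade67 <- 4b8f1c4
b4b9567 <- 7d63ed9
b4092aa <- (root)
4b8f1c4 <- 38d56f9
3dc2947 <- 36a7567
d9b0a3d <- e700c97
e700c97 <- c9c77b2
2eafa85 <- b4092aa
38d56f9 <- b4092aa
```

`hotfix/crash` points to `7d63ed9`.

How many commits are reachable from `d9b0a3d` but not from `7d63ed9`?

4

Reachable from d9b0a3d: {9858a7b, b4092aa, c9c77b2, d9b0a3d, e700c97}.
Reachable from 7d63ed9: {38d56f9, 4b8f1c4, 78ade67, 7d63ed9, b4092aa}.
In d9b0a3d's history but not 7d63ed9's: {9858a7b, c9c77b2, d9b0a3d, e700c97} — 4 commits.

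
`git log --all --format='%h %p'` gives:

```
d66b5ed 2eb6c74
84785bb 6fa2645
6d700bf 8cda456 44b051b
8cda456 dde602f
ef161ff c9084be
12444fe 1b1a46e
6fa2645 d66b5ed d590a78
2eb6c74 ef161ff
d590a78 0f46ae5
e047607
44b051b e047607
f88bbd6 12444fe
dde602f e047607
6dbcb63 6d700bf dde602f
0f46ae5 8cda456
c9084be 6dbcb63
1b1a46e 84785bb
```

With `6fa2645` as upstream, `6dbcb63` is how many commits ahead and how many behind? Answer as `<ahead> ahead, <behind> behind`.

Reachable from 6dbcb63: {44b051b, 6d700bf, 6dbcb63, 8cda456, dde602f, e047607}.
Reachable from 6fa2645: {0f46ae5, 2eb6c74, 44b051b, 6d700bf, 6dbcb63, 6fa2645, 8cda456, c9084be, d590a78, d66b5ed, dde602f, e047607, ef161ff}.
Only in 6dbcb63's history (ahead): {} — 0.
Only in 6fa2645's history (behind): {0f46ae5, 2eb6c74, 6fa2645, c9084be, d590a78, d66b5ed, ef161ff} — 7.

0 ahead, 7 behind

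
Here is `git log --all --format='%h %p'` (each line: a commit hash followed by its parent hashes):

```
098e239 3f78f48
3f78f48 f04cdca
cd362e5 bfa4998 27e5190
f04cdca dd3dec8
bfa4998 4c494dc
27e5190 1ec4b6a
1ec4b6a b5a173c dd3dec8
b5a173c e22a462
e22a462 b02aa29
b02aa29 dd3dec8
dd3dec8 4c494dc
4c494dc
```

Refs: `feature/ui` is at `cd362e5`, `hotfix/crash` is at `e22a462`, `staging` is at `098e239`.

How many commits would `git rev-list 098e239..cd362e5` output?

7

Reachable from cd362e5: {1ec4b6a, 27e5190, 4c494dc, b02aa29, b5a173c, bfa4998, cd362e5, dd3dec8, e22a462}.
Reachable from 098e239: {098e239, 3f78f48, 4c494dc, dd3dec8, f04cdca}.
In cd362e5's history but not 098e239's: {1ec4b6a, 27e5190, b02aa29, b5a173c, bfa4998, cd362e5, e22a462} — 7 commits.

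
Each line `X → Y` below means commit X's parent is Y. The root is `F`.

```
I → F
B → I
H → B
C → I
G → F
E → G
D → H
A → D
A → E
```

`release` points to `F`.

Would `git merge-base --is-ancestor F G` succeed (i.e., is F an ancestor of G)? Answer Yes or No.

Ancestors of G (commits reachable by following parents): {F, G}.
F is in that set, so it is an ancestor of G.

Yes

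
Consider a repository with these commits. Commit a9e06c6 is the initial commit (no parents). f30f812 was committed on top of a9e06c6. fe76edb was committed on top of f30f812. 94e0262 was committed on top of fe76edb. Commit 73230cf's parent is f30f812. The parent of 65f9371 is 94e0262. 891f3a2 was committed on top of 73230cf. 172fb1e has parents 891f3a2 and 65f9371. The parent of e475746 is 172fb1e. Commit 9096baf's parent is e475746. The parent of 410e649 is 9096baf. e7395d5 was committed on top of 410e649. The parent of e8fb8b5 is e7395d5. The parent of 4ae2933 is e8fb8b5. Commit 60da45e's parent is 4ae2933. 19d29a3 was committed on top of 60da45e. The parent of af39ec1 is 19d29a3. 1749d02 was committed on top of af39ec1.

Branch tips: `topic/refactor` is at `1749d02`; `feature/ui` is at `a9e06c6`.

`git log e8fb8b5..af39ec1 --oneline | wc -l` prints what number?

4

Reachable from af39ec1: {172fb1e, 19d29a3, 410e649, 4ae2933, 60da45e, 65f9371, 73230cf, 891f3a2, 9096baf, 94e0262, a9e06c6, af39ec1, e475746, e7395d5, e8fb8b5, f30f812, fe76edb}.
Reachable from e8fb8b5: {172fb1e, 410e649, 65f9371, 73230cf, 891f3a2, 9096baf, 94e0262, a9e06c6, e475746, e7395d5, e8fb8b5, f30f812, fe76edb}.
In af39ec1's history but not e8fb8b5's: {19d29a3, 4ae2933, 60da45e, af39ec1} — 4 commits.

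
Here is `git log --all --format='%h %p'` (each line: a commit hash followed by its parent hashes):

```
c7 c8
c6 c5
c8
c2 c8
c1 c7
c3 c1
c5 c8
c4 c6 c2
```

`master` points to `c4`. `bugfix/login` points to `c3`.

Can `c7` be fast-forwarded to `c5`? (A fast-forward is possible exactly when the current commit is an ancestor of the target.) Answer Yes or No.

A fast-forward from c7 to c5 is possible iff c7 is an ancestor of c5.
Ancestors of c5: {c5, c8}.
c7 is not among them, so fast-forward is not possible.

No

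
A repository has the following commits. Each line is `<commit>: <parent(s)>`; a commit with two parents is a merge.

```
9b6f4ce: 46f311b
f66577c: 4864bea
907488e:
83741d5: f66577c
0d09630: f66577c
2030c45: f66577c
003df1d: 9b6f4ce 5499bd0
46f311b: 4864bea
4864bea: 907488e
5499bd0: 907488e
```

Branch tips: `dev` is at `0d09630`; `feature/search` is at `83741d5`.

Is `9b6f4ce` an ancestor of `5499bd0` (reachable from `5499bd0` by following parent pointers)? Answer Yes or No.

No

Ancestors of 5499bd0: {5499bd0, 907488e}.
9b6f4ce is not in that set, so it is not an ancestor of 5499bd0.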